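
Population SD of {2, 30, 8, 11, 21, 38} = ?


Mean = 18.3333
Variance = 159.5556
SD = sqrt(159.5556) = 12.6315

SD = 12.6315


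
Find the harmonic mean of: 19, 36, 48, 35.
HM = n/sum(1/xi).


Sum of reciprocals = 1/19 + 1/36 + 1/48 + 1/35 = 0.129814
HM = 4/0.129814 = 30.8133

HM = 30.8133


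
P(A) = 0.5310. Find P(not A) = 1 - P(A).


P(not A) = 1 - 0.5310 = 0.4690

P(not A) = 0.4690


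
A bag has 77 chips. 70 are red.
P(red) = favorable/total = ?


P = 70/77 = 0.9091

P = 0.9091


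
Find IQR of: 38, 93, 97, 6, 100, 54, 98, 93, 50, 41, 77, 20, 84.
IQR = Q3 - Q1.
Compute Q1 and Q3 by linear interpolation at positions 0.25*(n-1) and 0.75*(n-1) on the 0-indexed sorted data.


Sorted: 6, 20, 38, 41, 50, 54, 77, 84, 93, 93, 97, 98, 100
Q1 (25th %ile) = 41.0000
Q3 (75th %ile) = 93.0000
IQR = 93.0000 - 41.0000 = 52.0000

IQR = 52.0000


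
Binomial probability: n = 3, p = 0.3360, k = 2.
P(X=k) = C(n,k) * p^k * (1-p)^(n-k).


C(3,2) = 3
p^2 = 0.112896
(1-p)^1 = 0.664000
P = 3 * 0.112896 * 0.664000 = 0.2249

P(X=2) = 0.2249


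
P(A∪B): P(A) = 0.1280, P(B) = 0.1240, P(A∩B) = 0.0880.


P(A∪B) = 0.1280 + 0.1240 - 0.0880
= 0.2520 - 0.0880
= 0.1640

P(A∪B) = 0.1640


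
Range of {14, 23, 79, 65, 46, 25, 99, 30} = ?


Max = 99, Min = 14
Range = 99 - 14 = 85

Range = 85


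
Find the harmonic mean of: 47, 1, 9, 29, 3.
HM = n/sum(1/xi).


Sum of reciprocals = 1/47 + 1/1 + 1/9 + 1/29 + 1/3 = 1.500204
HM = 5/1.500204 = 3.3329

HM = 3.3329


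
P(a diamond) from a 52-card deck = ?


13 diamonds in 52 cards
P = 13/52 = 0.2500

P = 0.2500


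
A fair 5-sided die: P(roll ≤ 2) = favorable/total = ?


Favorable outcomes (roll ≤ 2): 2
Total outcomes = 5
P = 2/5 = 0.4000

P = 0.4000


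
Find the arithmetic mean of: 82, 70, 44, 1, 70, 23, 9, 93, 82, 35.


Sum = 82 + 70 + 44 + 1 + 70 + 23 + 9 + 93 + 82 + 35 = 509
n = 10
Mean = 509/10 = 50.9000

Mean = 50.9000


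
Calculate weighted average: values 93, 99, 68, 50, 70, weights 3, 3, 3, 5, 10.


Numerator = 93*3 + 99*3 + 68*3 + 50*5 + 70*10 = 1730
Denominator = 3 + 3 + 3 + 5 + 10 = 24
WM = 1730/24 = 72.0833

WM = 72.0833


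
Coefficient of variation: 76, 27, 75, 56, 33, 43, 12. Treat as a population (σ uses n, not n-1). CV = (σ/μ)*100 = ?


Mean = 46.0000
SD = 22.4754
CV = (22.4754/46.0000)*100 = 48.8595%

CV = 48.8595%


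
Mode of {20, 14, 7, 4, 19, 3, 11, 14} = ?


Frequencies: 3:1, 4:1, 7:1, 11:1, 14:2, 19:1, 20:1
Max frequency = 2
Mode = 14

Mode = 14


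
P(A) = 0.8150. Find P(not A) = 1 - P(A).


P(not A) = 1 - 0.8150 = 0.1850

P(not A) = 0.1850


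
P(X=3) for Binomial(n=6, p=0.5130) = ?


C(6,3) = 20
p^3 = 0.135006
(1-p)^3 = 0.115501
P = 20 * 0.135006 * 0.115501 = 0.3119

P(X=3) = 0.3119


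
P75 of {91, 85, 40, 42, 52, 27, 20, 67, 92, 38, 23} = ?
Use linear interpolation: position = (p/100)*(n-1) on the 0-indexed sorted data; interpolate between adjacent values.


Sorted: 20, 23, 27, 38, 40, 42, 52, 67, 85, 91, 92
n = 11
Index = 75/100 * 10 = 7.5000
Lower = data[7] = 67, Upper = data[8] = 85
P75 = 67 + 0.5000*(18) = 76.0000

P75 = 76.0000


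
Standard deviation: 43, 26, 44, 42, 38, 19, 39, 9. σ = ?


Mean = 32.5000
Variance = 147.7500
SD = sqrt(147.7500) = 12.1552

SD = 12.1552


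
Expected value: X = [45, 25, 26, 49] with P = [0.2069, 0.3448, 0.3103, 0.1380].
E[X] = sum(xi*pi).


E[X] = 45*0.2069 + 25*0.3448 + 26*0.3103 + 49*0.1380
= 9.3105 + 8.6200 + 8.0678 + 6.7620
= 32.7603

E[X] = 32.7603


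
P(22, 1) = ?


P(22,1) = 22!/21!
= 1124000727777607680000/51090942171709440000
= 22

P(22,1) = 22


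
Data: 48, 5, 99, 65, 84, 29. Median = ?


Sorted: 5, 29, 48, 65, 84, 99
n = 6 (even)
Middle values: 48 and 65
Median = (48+65)/2 = 56.5000

Median = 56.5000


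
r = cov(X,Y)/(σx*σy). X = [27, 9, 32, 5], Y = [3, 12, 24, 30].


Mean X = 18.2500, Mean Y = 17.2500
SD X = 11.475517, SD Y = 10.473180
Cov = -38.062500
r = -38.062500/(11.475517*10.473180) = -0.3167

r = -0.3167


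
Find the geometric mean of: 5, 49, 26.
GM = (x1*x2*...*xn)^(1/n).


Product = 5 × 49 × 26 = 6370
GM = 6370^(1/3) = 18.5373

GM = 18.5373


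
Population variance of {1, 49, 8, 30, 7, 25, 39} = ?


Mean = 22.7143
Squared deviations: 471.5102, 690.9388, 216.5102, 53.0816, 246.9388, 5.2245, 265.2245
Sum = 1949.4286
Variance = 1949.4286/7 = 278.4898

Variance = 278.4898


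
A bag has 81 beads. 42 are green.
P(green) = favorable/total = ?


P = 42/81 = 0.5185

P = 0.5185


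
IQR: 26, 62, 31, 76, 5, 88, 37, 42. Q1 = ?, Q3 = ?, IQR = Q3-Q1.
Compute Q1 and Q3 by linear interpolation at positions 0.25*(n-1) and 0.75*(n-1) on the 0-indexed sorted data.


Sorted: 5, 26, 31, 37, 42, 62, 76, 88
Q1 (25th %ile) = 29.7500
Q3 (75th %ile) = 65.5000
IQR = 65.5000 - 29.7500 = 35.7500

IQR = 35.7500


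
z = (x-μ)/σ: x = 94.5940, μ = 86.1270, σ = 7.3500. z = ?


z = (94.5940 - 86.1270)/7.3500
= 8.4670/7.3500
= 1.1520

z = 1.1520


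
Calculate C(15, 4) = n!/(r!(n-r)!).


C(15,4) = 15!/(4! × 11!)
= 1307674368000/(24 × 39916800)
= 1365

C(15,4) = 1365


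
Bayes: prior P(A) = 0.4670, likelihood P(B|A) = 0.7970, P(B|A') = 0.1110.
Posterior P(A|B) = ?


P(B) = P(B|A)*P(A) + P(B|A')*P(A')
= 0.7970*0.4670 + 0.1110*0.5330
= 0.372199 + 0.059163 = 0.431362
P(A|B) = 0.372199/0.431362 = 0.8628

P(A|B) = 0.8628


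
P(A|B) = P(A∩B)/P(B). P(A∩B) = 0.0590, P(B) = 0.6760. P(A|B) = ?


P(A|B) = 0.0590/0.6760 = 0.0873

P(A|B) = 0.0873


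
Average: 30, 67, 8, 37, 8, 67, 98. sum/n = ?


Sum = 30 + 67 + 8 + 37 + 8 + 67 + 98 = 315
n = 7
Mean = 315/7 = 45.0000

Mean = 45.0000


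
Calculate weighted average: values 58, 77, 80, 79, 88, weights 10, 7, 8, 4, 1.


Numerator = 58*10 + 77*7 + 80*8 + 79*4 + 88*1 = 2163
Denominator = 10 + 7 + 8 + 4 + 1 = 30
WM = 2163/30 = 72.1000

WM = 72.1000


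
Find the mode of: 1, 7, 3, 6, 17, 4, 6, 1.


Frequencies: 1:2, 3:1, 4:1, 6:2, 7:1, 17:1
Max frequency = 2
Mode = 1, 6

Mode = 1, 6


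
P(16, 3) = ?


P(16,3) = 16!/13!
= 20922789888000/6227020800
= 3360

P(16,3) = 3360


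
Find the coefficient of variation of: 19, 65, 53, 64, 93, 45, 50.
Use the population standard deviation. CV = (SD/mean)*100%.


Mean = 55.5714
SD = 20.8659
CV = (20.8659/55.5714)*100 = 37.5480%

CV = 37.5480%


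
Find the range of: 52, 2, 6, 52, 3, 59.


Max = 59, Min = 2
Range = 59 - 2 = 57

Range = 57


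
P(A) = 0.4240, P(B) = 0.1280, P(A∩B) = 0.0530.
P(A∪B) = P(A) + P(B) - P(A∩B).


P(A∪B) = 0.4240 + 0.1280 - 0.0530
= 0.5520 - 0.0530
= 0.4990

P(A∪B) = 0.4990


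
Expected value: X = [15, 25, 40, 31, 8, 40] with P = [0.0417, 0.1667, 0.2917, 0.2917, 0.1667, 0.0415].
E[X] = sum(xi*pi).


E[X] = 15*0.0417 + 25*0.1667 + 40*0.2917 + 31*0.2917 + 8*0.1667 + 40*0.0415
= 0.6255 + 4.1675 + 11.6680 + 9.0427 + 1.3336 + 1.6600
= 28.4973

E[X] = 28.4973


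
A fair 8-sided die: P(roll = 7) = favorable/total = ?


Favorable outcomes (roll = 7): 1
Total outcomes = 8
P = 1/8 = 0.1250

P = 0.1250


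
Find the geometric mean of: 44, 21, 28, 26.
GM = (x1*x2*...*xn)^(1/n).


Product = 44 × 21 × 28 × 26 = 672672
GM = 672672^(1/4) = 28.6385

GM = 28.6385


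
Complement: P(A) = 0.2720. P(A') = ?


P(not A) = 1 - 0.2720 = 0.7280

P(not A) = 0.7280


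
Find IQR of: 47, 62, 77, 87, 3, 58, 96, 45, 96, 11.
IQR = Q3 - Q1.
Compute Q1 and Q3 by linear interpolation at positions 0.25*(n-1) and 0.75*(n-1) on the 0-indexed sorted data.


Sorted: 3, 11, 45, 47, 58, 62, 77, 87, 96, 96
Q1 (25th %ile) = 45.5000
Q3 (75th %ile) = 84.5000
IQR = 84.5000 - 45.5000 = 39.0000

IQR = 39.0000


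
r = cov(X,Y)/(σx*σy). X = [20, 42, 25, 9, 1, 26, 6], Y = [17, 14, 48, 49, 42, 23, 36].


Mean X = 18.4286, Mean Y = 32.7143
SD X = 13.124210, SD Y = 13.561651
Cov = -113.591837
r = -113.591837/(13.124210*13.561651) = -0.6382

r = -0.6382


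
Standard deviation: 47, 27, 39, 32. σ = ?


Mean = 36.2500
Variance = 56.6875
SD = sqrt(56.6875) = 7.5291

SD = 7.5291


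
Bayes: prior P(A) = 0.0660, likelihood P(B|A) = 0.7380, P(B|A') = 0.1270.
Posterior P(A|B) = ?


P(B) = P(B|A)*P(A) + P(B|A')*P(A')
= 0.7380*0.0660 + 0.1270*0.9340
= 0.048708 + 0.118618 = 0.167326
P(A|B) = 0.048708/0.167326 = 0.2911

P(A|B) = 0.2911


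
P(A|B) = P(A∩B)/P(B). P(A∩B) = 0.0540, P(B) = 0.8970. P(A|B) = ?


P(A|B) = 0.0540/0.8970 = 0.0602

P(A|B) = 0.0602


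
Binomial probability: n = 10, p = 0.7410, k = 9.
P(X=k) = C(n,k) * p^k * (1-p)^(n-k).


C(10,9) = 10
p^9 = 0.067354
(1-p)^1 = 0.259000
P = 10 * 0.067354 * 0.259000 = 0.1744

P(X=9) = 0.1744


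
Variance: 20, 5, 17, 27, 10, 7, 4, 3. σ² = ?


Mean = 11.6250
Squared deviations: 70.1406, 43.8906, 28.8906, 236.3906, 2.6406, 21.3906, 58.1406, 74.3906
Sum = 535.8750
Variance = 535.8750/8 = 66.9844

Variance = 66.9844


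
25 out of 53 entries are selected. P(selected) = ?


P = 25/53 = 0.4717

P = 0.4717


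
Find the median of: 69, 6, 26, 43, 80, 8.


Sorted: 6, 8, 26, 43, 69, 80
n = 6 (even)
Middle values: 26 and 43
Median = (26+43)/2 = 34.5000

Median = 34.5000


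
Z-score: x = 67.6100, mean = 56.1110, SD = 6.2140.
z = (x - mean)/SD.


z = (67.6100 - 56.1110)/6.2140
= 11.4990/6.2140
= 1.8505

z = 1.8505


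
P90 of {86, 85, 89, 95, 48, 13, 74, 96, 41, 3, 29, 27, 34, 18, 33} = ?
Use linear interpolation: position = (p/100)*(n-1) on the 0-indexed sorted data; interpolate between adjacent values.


Sorted: 3, 13, 18, 27, 29, 33, 34, 41, 48, 74, 85, 86, 89, 95, 96
n = 15
Index = 90/100 * 14 = 12.6000
Lower = data[12] = 89, Upper = data[13] = 95
P90 = 89 + 0.6000*(6) = 92.6000

P90 = 92.6000


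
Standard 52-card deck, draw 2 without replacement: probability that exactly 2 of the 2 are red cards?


Hypergeometric: P(X=2) = C(26,2)·C(26,0) / C(52,2)
= 325 × 1 / 1326
= 325/1326 = 0.2451

P = 0.2451


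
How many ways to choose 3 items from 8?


C(8,3) = 8!/(3! × 5!)
= 40320/(6 × 120)
= 56

C(8,3) = 56


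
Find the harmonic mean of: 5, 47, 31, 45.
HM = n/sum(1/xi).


Sum of reciprocals = 1/5 + 1/47 + 1/31 + 1/45 = 0.275757
HM = 4/0.275757 = 14.5055

HM = 14.5055


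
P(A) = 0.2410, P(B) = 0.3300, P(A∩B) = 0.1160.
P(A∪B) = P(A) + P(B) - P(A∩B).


P(A∪B) = 0.2410 + 0.3300 - 0.1160
= 0.5710 - 0.1160
= 0.4550

P(A∪B) = 0.4550


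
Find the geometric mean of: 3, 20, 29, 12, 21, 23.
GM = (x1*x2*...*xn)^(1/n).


Product = 3 × 20 × 29 × 12 × 21 × 23 = 10085040
GM = 10085040^(1/6) = 14.6987

GM = 14.6987


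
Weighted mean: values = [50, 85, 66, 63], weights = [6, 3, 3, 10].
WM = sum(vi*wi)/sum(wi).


Numerator = 50*6 + 85*3 + 66*3 + 63*10 = 1383
Denominator = 6 + 3 + 3 + 10 = 22
WM = 1383/22 = 62.8636

WM = 62.8636


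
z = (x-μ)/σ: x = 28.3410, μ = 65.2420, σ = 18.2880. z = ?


z = (28.3410 - 65.2420)/18.2880
= -36.9010/18.2880
= -2.0178

z = -2.0178


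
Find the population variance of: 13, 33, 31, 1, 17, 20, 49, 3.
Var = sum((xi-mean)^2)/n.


Mean = 20.8750
Squared deviations: 62.0156, 147.0156, 102.5156, 395.0156, 15.0156, 0.7656, 791.0156, 319.5156
Sum = 1832.8750
Variance = 1832.8750/8 = 229.1094

Variance = 229.1094


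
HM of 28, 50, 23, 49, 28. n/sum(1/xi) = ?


Sum of reciprocals = 1/28 + 1/50 + 1/23 + 1/49 + 1/28 = 0.155315
HM = 5/0.155315 = 32.1926

HM = 32.1926


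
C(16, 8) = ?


C(16,8) = 16!/(8! × 8!)
= 20922789888000/(40320 × 40320)
= 12870

C(16,8) = 12870


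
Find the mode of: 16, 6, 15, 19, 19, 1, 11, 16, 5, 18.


Frequencies: 1:1, 5:1, 6:1, 11:1, 15:1, 16:2, 18:1, 19:2
Max frequency = 2
Mode = 16, 19

Mode = 16, 19


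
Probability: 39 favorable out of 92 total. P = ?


P = 39/92 = 0.4239

P = 0.4239


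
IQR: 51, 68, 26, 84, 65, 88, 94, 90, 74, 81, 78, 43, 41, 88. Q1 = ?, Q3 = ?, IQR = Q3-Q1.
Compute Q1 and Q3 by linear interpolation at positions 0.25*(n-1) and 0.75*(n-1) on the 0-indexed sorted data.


Sorted: 26, 41, 43, 51, 65, 68, 74, 78, 81, 84, 88, 88, 90, 94
Q1 (25th %ile) = 54.5000
Q3 (75th %ile) = 87.0000
IQR = 87.0000 - 54.5000 = 32.5000

IQR = 32.5000


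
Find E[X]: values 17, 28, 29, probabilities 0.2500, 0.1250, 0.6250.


E[X] = 17*0.2500 + 28*0.1250 + 29*0.6250
= 4.2500 + 3.5000 + 18.1250
= 25.8750

E[X] = 25.8750


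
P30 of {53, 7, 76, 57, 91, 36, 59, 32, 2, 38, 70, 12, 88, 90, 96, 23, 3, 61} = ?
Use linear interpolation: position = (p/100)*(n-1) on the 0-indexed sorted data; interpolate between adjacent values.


Sorted: 2, 3, 7, 12, 23, 32, 36, 38, 53, 57, 59, 61, 70, 76, 88, 90, 91, 96
n = 18
Index = 30/100 * 17 = 5.1000
Lower = data[5] = 32, Upper = data[6] = 36
P30 = 32 + 0.1000*(4) = 32.4000

P30 = 32.4000


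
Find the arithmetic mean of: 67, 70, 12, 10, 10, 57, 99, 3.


Sum = 67 + 70 + 12 + 10 + 10 + 57 + 99 + 3 = 328
n = 8
Mean = 328/8 = 41.0000

Mean = 41.0000


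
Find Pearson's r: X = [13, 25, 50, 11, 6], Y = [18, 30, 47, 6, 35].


Mean X = 21.0000, Mean Y = 27.2000
SD X = 15.786070, SD Y = 14.105318
Cov = 150.800000
r = 150.800000/(15.786070*14.105318) = 0.6772

r = 0.6772


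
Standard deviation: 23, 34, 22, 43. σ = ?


Mean = 30.5000
Variance = 74.2500
SD = sqrt(74.2500) = 8.6168

SD = 8.6168


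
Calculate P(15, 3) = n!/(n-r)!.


P(15,3) = 15!/12!
= 1307674368000/479001600
= 2730

P(15,3) = 2730


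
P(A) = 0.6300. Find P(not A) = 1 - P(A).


P(not A) = 1 - 0.6300 = 0.3700

P(not A) = 0.3700


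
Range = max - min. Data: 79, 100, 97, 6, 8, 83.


Max = 100, Min = 6
Range = 100 - 6 = 94

Range = 94


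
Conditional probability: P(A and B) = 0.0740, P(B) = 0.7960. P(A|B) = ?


P(A|B) = 0.0740/0.7960 = 0.0930

P(A|B) = 0.0930


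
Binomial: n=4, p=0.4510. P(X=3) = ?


C(4,3) = 4
p^3 = 0.091734
(1-p)^1 = 0.549000
P = 4 * 0.091734 * 0.549000 = 0.2014

P(X=3) = 0.2014


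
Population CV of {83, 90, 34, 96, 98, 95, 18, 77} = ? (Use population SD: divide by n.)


Mean = 73.8750
SD = 28.6855
CV = (28.6855/73.8750)*100 = 38.8298%

CV = 38.8298%


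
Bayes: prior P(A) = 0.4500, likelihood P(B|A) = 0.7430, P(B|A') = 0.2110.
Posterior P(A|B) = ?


P(B) = P(B|A)*P(A) + P(B|A')*P(A')
= 0.7430*0.4500 + 0.2110*0.5500
= 0.334350 + 0.116050 = 0.450400
P(A|B) = 0.334350/0.450400 = 0.7423

P(A|B) = 0.7423


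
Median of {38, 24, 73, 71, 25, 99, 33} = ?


Sorted: 24, 25, 33, 38, 71, 73, 99
n = 7 (odd)
Middle value = 38

Median = 38


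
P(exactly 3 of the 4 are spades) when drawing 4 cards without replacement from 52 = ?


Hypergeometric: P(X=3) = C(13,3)·C(39,1) / C(52,4)
= 286 × 39 / 270725
= 11154/270725 = 0.0412

P = 0.0412


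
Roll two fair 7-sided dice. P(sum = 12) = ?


Total outcomes = 7×7 = 49
Favorable (sum = 12): 3
P = 3/49 = 0.0612

P = 0.0612


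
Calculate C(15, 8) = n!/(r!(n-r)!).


C(15,8) = 15!/(8! × 7!)
= 1307674368000/(40320 × 5040)
= 6435

C(15,8) = 6435


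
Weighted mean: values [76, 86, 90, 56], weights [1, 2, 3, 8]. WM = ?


Numerator = 76*1 + 86*2 + 90*3 + 56*8 = 966
Denominator = 1 + 2 + 3 + 8 = 14
WM = 966/14 = 69.0000

WM = 69.0000


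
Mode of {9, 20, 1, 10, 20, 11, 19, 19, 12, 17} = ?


Frequencies: 1:1, 9:1, 10:1, 11:1, 12:1, 17:1, 19:2, 20:2
Max frequency = 2
Mode = 19, 20

Mode = 19, 20


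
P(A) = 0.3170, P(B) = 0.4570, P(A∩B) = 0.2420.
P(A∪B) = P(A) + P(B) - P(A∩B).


P(A∪B) = 0.3170 + 0.4570 - 0.2420
= 0.7740 - 0.2420
= 0.5320

P(A∪B) = 0.5320


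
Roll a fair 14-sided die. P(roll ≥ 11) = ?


Favorable outcomes (roll ≥ 11): 4
Total outcomes = 14
P = 4/14 = 0.2857

P = 0.2857


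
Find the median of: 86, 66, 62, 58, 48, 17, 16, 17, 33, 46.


Sorted: 16, 17, 17, 33, 46, 48, 58, 62, 66, 86
n = 10 (even)
Middle values: 46 and 48
Median = (46+48)/2 = 47.0000

Median = 47.0000


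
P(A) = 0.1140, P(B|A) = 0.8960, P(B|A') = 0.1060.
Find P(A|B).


P(B) = P(B|A)*P(A) + P(B|A')*P(A')
= 0.8960*0.1140 + 0.1060*0.8860
= 0.102144 + 0.093916 = 0.196060
P(A|B) = 0.102144/0.196060 = 0.5210

P(A|B) = 0.5210


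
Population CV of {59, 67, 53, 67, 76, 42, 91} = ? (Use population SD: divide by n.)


Mean = 65.0000
SD = 14.7067
CV = (14.7067/65.0000)*100 = 22.6256%

CV = 22.6256%


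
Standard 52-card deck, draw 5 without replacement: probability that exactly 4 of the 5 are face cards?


Hypergeometric: P(X=4) = C(12,4)·C(40,1) / C(52,5)
= 495 × 40 / 2598960
= 19800/2598960 = 0.0076

P = 0.0076


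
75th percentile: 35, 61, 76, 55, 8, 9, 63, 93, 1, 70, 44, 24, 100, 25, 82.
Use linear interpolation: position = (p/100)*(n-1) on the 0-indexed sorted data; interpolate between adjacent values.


Sorted: 1, 8, 9, 24, 25, 35, 44, 55, 61, 63, 70, 76, 82, 93, 100
n = 15
Index = 75/100 * 14 = 10.5000
Lower = data[10] = 70, Upper = data[11] = 76
P75 = 70 + 0.5000*(6) = 73.0000

P75 = 73.0000


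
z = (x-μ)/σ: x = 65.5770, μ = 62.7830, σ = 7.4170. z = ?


z = (65.5770 - 62.7830)/7.4170
= 2.7940/7.4170
= 0.3767

z = 0.3767


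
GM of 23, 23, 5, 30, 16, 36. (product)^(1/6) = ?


Product = 23 × 23 × 5 × 30 × 16 × 36 = 45705600
GM = 45705600^(1/6) = 18.9087

GM = 18.9087


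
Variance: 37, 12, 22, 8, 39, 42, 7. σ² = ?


Mean = 23.8571
Squared deviations: 172.7347, 140.5918, 3.4490, 251.4490, 229.3061, 329.1633, 284.1633
Sum = 1410.8571
Variance = 1410.8571/7 = 201.5510

Variance = 201.5510


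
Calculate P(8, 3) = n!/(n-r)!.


P(8,3) = 8!/5!
= 40320/120
= 336

P(8,3) = 336


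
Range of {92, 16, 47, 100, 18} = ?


Max = 100, Min = 16
Range = 100 - 16 = 84

Range = 84


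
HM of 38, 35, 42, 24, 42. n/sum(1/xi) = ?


Sum of reciprocals = 1/38 + 1/35 + 1/42 + 1/24 + 1/42 = 0.144173
HM = 5/0.144173 = 34.6806

HM = 34.6806


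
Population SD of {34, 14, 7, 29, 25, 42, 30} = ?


Mean = 25.8571
Variance = 121.5510
SD = sqrt(121.5510) = 11.0250

SD = 11.0250


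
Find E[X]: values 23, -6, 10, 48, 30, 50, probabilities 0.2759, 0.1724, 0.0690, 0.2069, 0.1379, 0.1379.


E[X] = 23*0.2759 - 6*0.1724 + 10*0.0690 + 48*0.2069 + 30*0.1379 + 50*0.1379
= 6.3457 - 1.0344 + 0.6900 + 9.9312 + 4.1370 + 6.8950
= 26.9645

E[X] = 26.9645


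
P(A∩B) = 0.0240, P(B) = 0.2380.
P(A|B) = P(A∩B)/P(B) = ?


P(A|B) = 0.0240/0.2380 = 0.1008

P(A|B) = 0.1008


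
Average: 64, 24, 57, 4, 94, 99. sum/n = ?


Sum = 64 + 24 + 57 + 4 + 94 + 99 = 342
n = 6
Mean = 342/6 = 57.0000

Mean = 57.0000


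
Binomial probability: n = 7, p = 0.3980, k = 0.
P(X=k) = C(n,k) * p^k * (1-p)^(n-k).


C(7,0) = 1
p^0 = 1.000000
(1-p)^7 = 0.028653
P = 1 * 1.000000 * 0.028653 = 0.0287

P(X=0) = 0.0287


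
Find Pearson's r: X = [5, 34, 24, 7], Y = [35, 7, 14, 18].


Mean X = 17.5000, Mean Y = 18.5000
SD X = 12.051971, SD Y = 10.307764
Cov = -105.000000
r = -105.000000/(12.051971*10.307764) = -0.8452

r = -0.8452


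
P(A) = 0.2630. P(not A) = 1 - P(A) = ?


P(not A) = 1 - 0.2630 = 0.7370

P(not A) = 0.7370


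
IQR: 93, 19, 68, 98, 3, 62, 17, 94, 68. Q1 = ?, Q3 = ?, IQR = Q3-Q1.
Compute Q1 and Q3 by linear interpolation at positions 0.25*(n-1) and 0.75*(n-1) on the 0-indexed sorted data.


Sorted: 3, 17, 19, 62, 68, 68, 93, 94, 98
Q1 (25th %ile) = 19.0000
Q3 (75th %ile) = 93.0000
IQR = 93.0000 - 19.0000 = 74.0000

IQR = 74.0000


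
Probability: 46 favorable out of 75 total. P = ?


P = 46/75 = 0.6133

P = 0.6133


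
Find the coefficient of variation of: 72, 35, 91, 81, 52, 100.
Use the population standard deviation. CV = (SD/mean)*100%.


Mean = 71.8333
SD = 22.3414
CV = (22.3414/71.8333)*100 = 31.1017%

CV = 31.1017%


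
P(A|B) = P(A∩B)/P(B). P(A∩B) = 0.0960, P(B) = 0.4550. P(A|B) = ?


P(A|B) = 0.0960/0.4550 = 0.2110

P(A|B) = 0.2110


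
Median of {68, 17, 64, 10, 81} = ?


Sorted: 10, 17, 64, 68, 81
n = 5 (odd)
Middle value = 64

Median = 64


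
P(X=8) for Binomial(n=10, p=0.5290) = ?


C(10,8) = 45
p^8 = 0.006133
(1-p)^2 = 0.221841
P = 45 * 0.006133 * 0.221841 = 0.0612

P(X=8) = 0.0612


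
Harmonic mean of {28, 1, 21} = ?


Sum of reciprocals = 1/28 + 1/1 + 1/21 = 1.083333
HM = 3/1.083333 = 2.7692

HM = 2.7692


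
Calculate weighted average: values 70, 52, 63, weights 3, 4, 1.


Numerator = 70*3 + 52*4 + 63*1 = 481
Denominator = 3 + 4 + 1 = 8
WM = 481/8 = 60.1250

WM = 60.1250


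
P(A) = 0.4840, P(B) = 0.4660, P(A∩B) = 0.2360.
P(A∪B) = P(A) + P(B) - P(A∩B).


P(A∪B) = 0.4840 + 0.4660 - 0.2360
= 0.9500 - 0.2360
= 0.7140

P(A∪B) = 0.7140


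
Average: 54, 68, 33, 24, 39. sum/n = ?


Sum = 54 + 68 + 33 + 24 + 39 = 218
n = 5
Mean = 218/5 = 43.6000

Mean = 43.6000


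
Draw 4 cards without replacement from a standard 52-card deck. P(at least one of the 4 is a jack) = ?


P(at least one) = 1 - P(none)
P(none) = (48/52) × (47/51) × (46/50) × (45/49) = 0.718737
P(at least one) = 1 - 0.718737 = 0.2813

P = 0.2813


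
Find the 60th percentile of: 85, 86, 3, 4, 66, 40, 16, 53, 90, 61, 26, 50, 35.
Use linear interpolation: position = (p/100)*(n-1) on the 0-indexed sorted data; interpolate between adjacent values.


Sorted: 3, 4, 16, 26, 35, 40, 50, 53, 61, 66, 85, 86, 90
n = 13
Index = 60/100 * 12 = 7.2000
Lower = data[7] = 53, Upper = data[8] = 61
P60 = 53 + 0.2000*(8) = 54.6000

P60 = 54.6000


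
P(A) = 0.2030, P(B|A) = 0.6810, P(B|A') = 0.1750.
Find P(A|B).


P(B) = P(B|A)*P(A) + P(B|A')*P(A')
= 0.6810*0.2030 + 0.1750*0.7970
= 0.138243 + 0.139475 = 0.277718
P(A|B) = 0.138243/0.277718 = 0.4978

P(A|B) = 0.4978


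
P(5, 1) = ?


P(5,1) = 5!/4!
= 120/24
= 5

P(5,1) = 5


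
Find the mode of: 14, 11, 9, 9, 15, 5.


Frequencies: 5:1, 9:2, 11:1, 14:1, 15:1
Max frequency = 2
Mode = 9

Mode = 9


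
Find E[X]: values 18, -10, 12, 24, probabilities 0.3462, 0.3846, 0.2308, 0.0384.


E[X] = 18*0.3462 - 10*0.3846 + 12*0.2308 + 24*0.0384
= 6.2316 - 3.8460 + 2.7696 + 0.9216
= 6.0768

E[X] = 6.0768


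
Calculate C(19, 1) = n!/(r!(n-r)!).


C(19,1) = 19!/(1! × 18!)
= 121645100408832000/(1 × 6402373705728000)
= 19

C(19,1) = 19


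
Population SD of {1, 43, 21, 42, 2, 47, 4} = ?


Mean = 22.8571
Variance = 375.2653
SD = sqrt(375.2653) = 19.3718

SD = 19.3718


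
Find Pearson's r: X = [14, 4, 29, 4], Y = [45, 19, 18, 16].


Mean X = 12.7500, Mean Y = 24.5000
SD X = 10.231691, SD Y = 11.884864
Cov = 10.625000
r = 10.625000/(10.231691*11.884864) = 0.0874

r = 0.0874


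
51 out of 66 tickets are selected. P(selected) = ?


P = 51/66 = 0.7727

P = 0.7727


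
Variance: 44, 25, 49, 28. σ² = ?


Mean = 36.5000
Squared deviations: 56.2500, 132.2500, 156.2500, 72.2500
Sum = 417.0000
Variance = 417.0000/4 = 104.2500

Variance = 104.2500


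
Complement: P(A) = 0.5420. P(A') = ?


P(not A) = 1 - 0.5420 = 0.4580

P(not A) = 0.4580


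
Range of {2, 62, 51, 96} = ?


Max = 96, Min = 2
Range = 96 - 2 = 94

Range = 94


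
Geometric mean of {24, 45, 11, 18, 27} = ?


Product = 24 × 45 × 11 × 18 × 27 = 5773680
GM = 5773680^(1/5) = 22.5056

GM = 22.5056


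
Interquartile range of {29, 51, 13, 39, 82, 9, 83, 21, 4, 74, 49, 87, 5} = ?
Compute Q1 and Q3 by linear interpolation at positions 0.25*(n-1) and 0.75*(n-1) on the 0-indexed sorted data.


Sorted: 4, 5, 9, 13, 21, 29, 39, 49, 51, 74, 82, 83, 87
Q1 (25th %ile) = 13.0000
Q3 (75th %ile) = 74.0000
IQR = 74.0000 - 13.0000 = 61.0000

IQR = 61.0000


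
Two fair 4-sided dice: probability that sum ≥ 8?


Total outcomes = 4×4 = 16
Favorable (sum ≥ 8): 1
P = 1/16 = 0.0625

P = 0.0625


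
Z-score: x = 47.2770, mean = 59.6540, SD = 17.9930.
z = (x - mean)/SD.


z = (47.2770 - 59.6540)/17.9930
= -12.3770/17.9930
= -0.6879

z = -0.6879


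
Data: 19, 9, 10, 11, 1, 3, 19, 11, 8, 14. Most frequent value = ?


Frequencies: 1:1, 3:1, 8:1, 9:1, 10:1, 11:2, 14:1, 19:2
Max frequency = 2
Mode = 11, 19

Mode = 11, 19


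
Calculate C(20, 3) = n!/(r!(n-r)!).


C(20,3) = 20!/(3! × 17!)
= 2432902008176640000/(6 × 355687428096000)
= 1140

C(20,3) = 1140


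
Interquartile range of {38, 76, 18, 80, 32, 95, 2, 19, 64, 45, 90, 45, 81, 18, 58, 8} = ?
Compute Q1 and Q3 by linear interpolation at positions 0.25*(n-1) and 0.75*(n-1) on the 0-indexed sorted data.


Sorted: 2, 8, 18, 18, 19, 32, 38, 45, 45, 58, 64, 76, 80, 81, 90, 95
Q1 (25th %ile) = 18.7500
Q3 (75th %ile) = 77.0000
IQR = 77.0000 - 18.7500 = 58.2500

IQR = 58.2500


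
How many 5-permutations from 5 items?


P(5,5) = 5!/0!
= 120/1
= 120

P(5,5) = 120


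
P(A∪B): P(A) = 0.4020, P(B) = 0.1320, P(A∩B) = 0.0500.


P(A∪B) = 0.4020 + 0.1320 - 0.0500
= 0.5340 - 0.0500
= 0.4840

P(A∪B) = 0.4840


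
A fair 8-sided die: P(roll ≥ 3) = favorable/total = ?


Favorable outcomes (roll ≥ 3): 6
Total outcomes = 8
P = 6/8 = 0.7500

P = 0.7500


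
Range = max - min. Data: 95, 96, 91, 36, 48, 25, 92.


Max = 96, Min = 25
Range = 96 - 25 = 71

Range = 71


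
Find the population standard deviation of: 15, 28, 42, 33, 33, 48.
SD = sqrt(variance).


Mean = 33.1667
Variance = 109.1389
SD = sqrt(109.1389) = 10.4470

SD = 10.4470


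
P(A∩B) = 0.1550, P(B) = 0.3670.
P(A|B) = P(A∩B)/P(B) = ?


P(A|B) = 0.1550/0.3670 = 0.4223

P(A|B) = 0.4223


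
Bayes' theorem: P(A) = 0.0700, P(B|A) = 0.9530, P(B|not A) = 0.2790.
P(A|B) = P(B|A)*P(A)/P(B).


P(B) = P(B|A)*P(A) + P(B|A')*P(A')
= 0.9530*0.0700 + 0.2790*0.9300
= 0.066710 + 0.259470 = 0.326180
P(A|B) = 0.066710/0.326180 = 0.2045

P(A|B) = 0.2045


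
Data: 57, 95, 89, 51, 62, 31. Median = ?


Sorted: 31, 51, 57, 62, 89, 95
n = 6 (even)
Middle values: 57 and 62
Median = (57+62)/2 = 59.5000

Median = 59.5000


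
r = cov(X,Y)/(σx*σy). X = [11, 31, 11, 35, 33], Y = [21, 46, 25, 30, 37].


Mean X = 24.2000, Mean Y = 31.8000
SD X = 10.851728, SD Y = 8.885944
Cov = 71.040000
r = 71.040000/(10.851728*8.885944) = 0.7367

r = 0.7367


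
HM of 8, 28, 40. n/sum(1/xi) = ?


Sum of reciprocals = 1/8 + 1/28 + 1/40 = 0.185714
HM = 3/0.185714 = 16.1538

HM = 16.1538


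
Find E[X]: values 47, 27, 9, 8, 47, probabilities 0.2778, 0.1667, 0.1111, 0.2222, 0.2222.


E[X] = 47*0.2778 + 27*0.1667 + 9*0.1111 + 8*0.2222 + 47*0.2222
= 13.0566 + 4.5009 + 0.9999 + 1.7776 + 10.4434
= 30.7784

E[X] = 30.7784


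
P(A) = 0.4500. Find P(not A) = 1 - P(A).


P(not A) = 1 - 0.4500 = 0.5500

P(not A) = 0.5500


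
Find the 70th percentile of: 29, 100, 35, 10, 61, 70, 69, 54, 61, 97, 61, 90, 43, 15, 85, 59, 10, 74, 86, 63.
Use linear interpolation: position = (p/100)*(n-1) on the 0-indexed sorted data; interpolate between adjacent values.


Sorted: 10, 10, 15, 29, 35, 43, 54, 59, 61, 61, 61, 63, 69, 70, 74, 85, 86, 90, 97, 100
n = 20
Index = 70/100 * 19 = 13.3000
Lower = data[13] = 70, Upper = data[14] = 74
P70 = 70 + 0.3000*(4) = 71.2000

P70 = 71.2000


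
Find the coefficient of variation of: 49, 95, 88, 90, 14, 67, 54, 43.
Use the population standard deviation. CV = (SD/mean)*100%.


Mean = 62.5000
SD = 26.1486
CV = (26.1486/62.5000)*100 = 41.8378%

CV = 41.8378%


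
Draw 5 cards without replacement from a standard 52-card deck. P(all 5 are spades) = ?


P(all spades) = (13/52) × (12/51) × (11/50) × (10/49) × (9/48)
= 0.0005

P = 0.0005


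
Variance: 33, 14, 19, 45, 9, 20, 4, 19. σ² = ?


Mean = 20.3750
Squared deviations: 159.3906, 40.6406, 1.8906, 606.3906, 129.3906, 0.1406, 268.1406, 1.8906
Sum = 1207.8750
Variance = 1207.8750/8 = 150.9844

Variance = 150.9844


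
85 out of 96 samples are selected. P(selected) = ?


P = 85/96 = 0.8854

P = 0.8854


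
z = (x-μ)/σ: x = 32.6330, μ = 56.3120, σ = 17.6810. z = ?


z = (32.6330 - 56.3120)/17.6810
= -23.6790/17.6810
= -1.3392

z = -1.3392


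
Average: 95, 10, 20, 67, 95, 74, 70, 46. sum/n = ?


Sum = 95 + 10 + 20 + 67 + 95 + 74 + 70 + 46 = 477
n = 8
Mean = 477/8 = 59.6250

Mean = 59.6250


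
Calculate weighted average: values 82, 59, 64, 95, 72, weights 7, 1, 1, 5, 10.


Numerator = 82*7 + 59*1 + 64*1 + 95*5 + 72*10 = 1892
Denominator = 7 + 1 + 1 + 5 + 10 = 24
WM = 1892/24 = 78.8333

WM = 78.8333


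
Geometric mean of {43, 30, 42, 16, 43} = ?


Product = 43 × 30 × 42 × 16 × 43 = 37275840
GM = 37275840^(1/5) = 32.6803

GM = 32.6803


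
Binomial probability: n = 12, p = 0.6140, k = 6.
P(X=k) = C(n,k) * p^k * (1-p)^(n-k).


C(12,6) = 924
p^6 = 0.053581
(1-p)^6 = 0.003308
P = 924 * 0.053581 * 0.003308 = 0.1638

P(X=6) = 0.1638


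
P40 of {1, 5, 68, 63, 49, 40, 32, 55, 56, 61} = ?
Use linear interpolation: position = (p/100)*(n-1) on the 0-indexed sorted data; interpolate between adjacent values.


Sorted: 1, 5, 32, 40, 49, 55, 56, 61, 63, 68
n = 10
Index = 40/100 * 9 = 3.6000
Lower = data[3] = 40, Upper = data[4] = 49
P40 = 40 + 0.6000*(9) = 45.4000

P40 = 45.4000


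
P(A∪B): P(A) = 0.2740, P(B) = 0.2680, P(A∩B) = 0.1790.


P(A∪B) = 0.2740 + 0.2680 - 0.1790
= 0.5420 - 0.1790
= 0.3630

P(A∪B) = 0.3630


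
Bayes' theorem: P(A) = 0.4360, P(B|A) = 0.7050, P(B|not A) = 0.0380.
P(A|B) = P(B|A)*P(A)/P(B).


P(B) = P(B|A)*P(A) + P(B|A')*P(A')
= 0.7050*0.4360 + 0.0380*0.5640
= 0.307380 + 0.021432 = 0.328812
P(A|B) = 0.307380/0.328812 = 0.9348

P(A|B) = 0.9348


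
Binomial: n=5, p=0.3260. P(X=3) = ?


C(5,3) = 10
p^3 = 0.034646
(1-p)^2 = 0.454276
P = 10 * 0.034646 * 0.454276 = 0.1574

P(X=3) = 0.1574


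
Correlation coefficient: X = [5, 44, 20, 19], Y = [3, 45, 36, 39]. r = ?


Mean X = 22.0000, Mean Y = 30.7500
SD X = 14.017846, SD Y = 16.345871
Cov = 187.500000
r = 187.500000/(14.017846*16.345871) = 0.8183

r = 0.8183


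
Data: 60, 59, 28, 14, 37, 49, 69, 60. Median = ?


Sorted: 14, 28, 37, 49, 59, 60, 60, 69
n = 8 (even)
Middle values: 49 and 59
Median = (49+59)/2 = 54.0000

Median = 54.0000


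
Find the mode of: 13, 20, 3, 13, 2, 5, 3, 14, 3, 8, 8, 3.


Frequencies: 2:1, 3:4, 5:1, 8:2, 13:2, 14:1, 20:1
Max frequency = 4
Mode = 3

Mode = 3


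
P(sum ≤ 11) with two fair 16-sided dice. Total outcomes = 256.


Total outcomes = 16×16 = 256
Favorable (sum ≤ 11): 55
P = 55/256 = 0.2148

P = 0.2148


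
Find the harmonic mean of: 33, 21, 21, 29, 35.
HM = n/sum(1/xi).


Sum of reciprocals = 1/33 + 1/21 + 1/21 + 1/29 + 1/35 = 0.188595
HM = 5/0.188595 = 26.5118

HM = 26.5118


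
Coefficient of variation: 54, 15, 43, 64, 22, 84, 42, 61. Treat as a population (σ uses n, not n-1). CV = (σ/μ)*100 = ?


Mean = 48.1250
SD = 21.1627
CV = (21.1627/48.1250)*100 = 43.9744%

CV = 43.9744%


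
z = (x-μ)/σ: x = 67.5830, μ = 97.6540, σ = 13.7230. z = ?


z = (67.5830 - 97.6540)/13.7230
= -30.0710/13.7230
= -2.1913

z = -2.1913


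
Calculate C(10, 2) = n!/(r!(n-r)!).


C(10,2) = 10!/(2! × 8!)
= 3628800/(2 × 40320)
= 45

C(10,2) = 45


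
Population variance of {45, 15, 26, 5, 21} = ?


Mean = 22.4000
Squared deviations: 510.7600, 54.7600, 12.9600, 302.7600, 1.9600
Sum = 883.2000
Variance = 883.2000/5 = 176.6400

Variance = 176.6400


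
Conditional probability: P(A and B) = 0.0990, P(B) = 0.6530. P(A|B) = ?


P(A|B) = 0.0990/0.6530 = 0.1516

P(A|B) = 0.1516


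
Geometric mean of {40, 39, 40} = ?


Product = 40 × 39 × 40 = 62400
GM = 62400^(1/3) = 39.6638

GM = 39.6638


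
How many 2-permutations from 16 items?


P(16,2) = 16!/14!
= 20922789888000/87178291200
= 240

P(16,2) = 240


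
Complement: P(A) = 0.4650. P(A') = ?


P(not A) = 1 - 0.4650 = 0.5350

P(not A) = 0.5350


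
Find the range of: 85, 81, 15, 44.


Max = 85, Min = 15
Range = 85 - 15 = 70

Range = 70


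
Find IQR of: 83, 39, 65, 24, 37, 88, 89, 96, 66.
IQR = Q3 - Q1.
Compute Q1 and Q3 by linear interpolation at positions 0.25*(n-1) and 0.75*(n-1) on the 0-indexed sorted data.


Sorted: 24, 37, 39, 65, 66, 83, 88, 89, 96
Q1 (25th %ile) = 39.0000
Q3 (75th %ile) = 88.0000
IQR = 88.0000 - 39.0000 = 49.0000

IQR = 49.0000


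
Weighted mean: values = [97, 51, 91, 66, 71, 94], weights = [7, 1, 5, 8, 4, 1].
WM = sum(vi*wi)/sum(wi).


Numerator = 97*7 + 51*1 + 91*5 + 66*8 + 71*4 + 94*1 = 2091
Denominator = 7 + 1 + 5 + 8 + 4 + 1 = 26
WM = 2091/26 = 80.4231

WM = 80.4231


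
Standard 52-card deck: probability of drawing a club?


13 clubs in 52 cards
P = 13/52 = 0.2500

P = 0.2500


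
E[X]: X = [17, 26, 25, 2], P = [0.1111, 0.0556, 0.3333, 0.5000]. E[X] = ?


E[X] = 17*0.1111 + 26*0.0556 + 25*0.3333 + 2*0.5000
= 1.8887 + 1.4456 + 8.3325 + 1.0000
= 12.6668

E[X] = 12.6668


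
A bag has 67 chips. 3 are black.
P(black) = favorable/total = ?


P = 3/67 = 0.0448

P = 0.0448


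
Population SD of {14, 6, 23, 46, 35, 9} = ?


Mean = 22.1667
Variance = 205.8056
SD = sqrt(205.8056) = 14.3459

SD = 14.3459


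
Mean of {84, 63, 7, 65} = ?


Sum = 84 + 63 + 7 + 65 = 219
n = 4
Mean = 219/4 = 54.7500

Mean = 54.7500


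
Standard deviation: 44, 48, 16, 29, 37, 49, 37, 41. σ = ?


Mean = 37.6250
Variance = 103.9844
SD = sqrt(103.9844) = 10.1973

SD = 10.1973


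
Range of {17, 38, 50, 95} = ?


Max = 95, Min = 17
Range = 95 - 17 = 78

Range = 78


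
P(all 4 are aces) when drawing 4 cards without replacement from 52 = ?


P(all aces) = (4/52) × (3/51) × (2/50) × (1/49)
= 3.6938e-06

P = 3.6938e-06


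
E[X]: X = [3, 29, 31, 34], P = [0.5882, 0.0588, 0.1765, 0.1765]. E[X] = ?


E[X] = 3*0.5882 + 29*0.0588 + 31*0.1765 + 34*0.1765
= 1.7646 + 1.7052 + 5.4715 + 6.0010
= 14.9423

E[X] = 14.9423


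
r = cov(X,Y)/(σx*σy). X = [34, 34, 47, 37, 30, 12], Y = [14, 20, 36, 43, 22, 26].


Mean X = 32.3333, Mean Y = 26.8333
SD X = 10.498677, SD Y = 9.838981
Cov = 34.222222
r = 34.222222/(10.498677*9.838981) = 0.3313

r = 0.3313


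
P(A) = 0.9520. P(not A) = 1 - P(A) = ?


P(not A) = 1 - 0.9520 = 0.0480

P(not A) = 0.0480


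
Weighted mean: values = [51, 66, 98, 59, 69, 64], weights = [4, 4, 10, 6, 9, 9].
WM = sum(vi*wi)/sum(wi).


Numerator = 51*4 + 66*4 + 98*10 + 59*6 + 69*9 + 64*9 = 2999
Denominator = 4 + 4 + 10 + 6 + 9 + 9 = 42
WM = 2999/42 = 71.4048

WM = 71.4048


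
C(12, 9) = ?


C(12,9) = 12!/(9! × 3!)
= 479001600/(362880 × 6)
= 220

C(12,9) = 220


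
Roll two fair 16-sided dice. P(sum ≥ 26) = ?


Total outcomes = 16×16 = 256
Favorable (sum ≥ 26): 28
P = 28/256 = 0.1094

P = 0.1094


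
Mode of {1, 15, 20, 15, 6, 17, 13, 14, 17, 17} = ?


Frequencies: 1:1, 6:1, 13:1, 14:1, 15:2, 17:3, 20:1
Max frequency = 3
Mode = 17

Mode = 17


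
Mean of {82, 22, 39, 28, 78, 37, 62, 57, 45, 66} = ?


Sum = 82 + 22 + 39 + 28 + 78 + 37 + 62 + 57 + 45 + 66 = 516
n = 10
Mean = 516/10 = 51.6000

Mean = 51.6000


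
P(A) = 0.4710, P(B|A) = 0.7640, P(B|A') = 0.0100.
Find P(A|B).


P(B) = P(B|A)*P(A) + P(B|A')*P(A')
= 0.7640*0.4710 + 0.0100*0.5290
= 0.359844 + 0.005290 = 0.365134
P(A|B) = 0.359844/0.365134 = 0.9855

P(A|B) = 0.9855


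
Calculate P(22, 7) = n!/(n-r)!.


P(22,7) = 22!/15!
= 1124000727777607680000/1307674368000
= 859541760

P(22,7) = 859541760


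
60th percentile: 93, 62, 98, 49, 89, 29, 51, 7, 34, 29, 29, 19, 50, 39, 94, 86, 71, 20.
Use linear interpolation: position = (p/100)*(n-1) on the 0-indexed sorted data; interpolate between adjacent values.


Sorted: 7, 19, 20, 29, 29, 29, 34, 39, 49, 50, 51, 62, 71, 86, 89, 93, 94, 98
n = 18
Index = 60/100 * 17 = 10.2000
Lower = data[10] = 51, Upper = data[11] = 62
P60 = 51 + 0.2000*(11) = 53.2000

P60 = 53.2000


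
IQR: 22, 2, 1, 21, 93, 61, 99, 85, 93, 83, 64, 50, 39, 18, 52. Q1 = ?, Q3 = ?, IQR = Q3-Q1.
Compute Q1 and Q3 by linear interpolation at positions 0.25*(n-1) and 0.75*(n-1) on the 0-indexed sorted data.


Sorted: 1, 2, 18, 21, 22, 39, 50, 52, 61, 64, 83, 85, 93, 93, 99
Q1 (25th %ile) = 21.5000
Q3 (75th %ile) = 84.0000
IQR = 84.0000 - 21.5000 = 62.5000

IQR = 62.5000


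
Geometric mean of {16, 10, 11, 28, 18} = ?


Product = 16 × 10 × 11 × 28 × 18 = 887040
GM = 887040^(1/5) = 15.4735

GM = 15.4735


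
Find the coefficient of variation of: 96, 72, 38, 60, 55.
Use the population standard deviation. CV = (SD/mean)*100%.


Mean = 64.2000
SD = 19.2914
CV = (19.2914/64.2000)*100 = 30.0490%

CV = 30.0490%


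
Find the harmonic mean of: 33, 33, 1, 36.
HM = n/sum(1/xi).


Sum of reciprocals = 1/33 + 1/33 + 1/1 + 1/36 = 1.088384
HM = 4/1.088384 = 3.6752

HM = 3.6752


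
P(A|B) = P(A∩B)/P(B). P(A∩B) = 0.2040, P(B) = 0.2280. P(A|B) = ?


P(A|B) = 0.2040/0.2280 = 0.8947

P(A|B) = 0.8947


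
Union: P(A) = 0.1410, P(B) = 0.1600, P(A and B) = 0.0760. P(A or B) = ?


P(A∪B) = 0.1410 + 0.1600 - 0.0760
= 0.3010 - 0.0760
= 0.2250

P(A∪B) = 0.2250


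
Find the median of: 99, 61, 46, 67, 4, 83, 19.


Sorted: 4, 19, 46, 61, 67, 83, 99
n = 7 (odd)
Middle value = 61

Median = 61


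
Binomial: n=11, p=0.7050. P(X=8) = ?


C(11,8) = 165
p^8 = 0.061026
(1-p)^3 = 0.025672
P = 165 * 0.061026 * 0.025672 = 0.2585

P(X=8) = 0.2585


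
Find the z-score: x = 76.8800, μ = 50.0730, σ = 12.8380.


z = (76.8800 - 50.0730)/12.8380
= 26.8070/12.8380
= 2.0881

z = 2.0881


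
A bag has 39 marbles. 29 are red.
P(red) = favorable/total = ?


P = 29/39 = 0.7436

P = 0.7436


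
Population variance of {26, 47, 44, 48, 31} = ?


Mean = 39.2000
Squared deviations: 174.2400, 60.8400, 23.0400, 77.4400, 67.2400
Sum = 402.8000
Variance = 402.8000/5 = 80.5600

Variance = 80.5600


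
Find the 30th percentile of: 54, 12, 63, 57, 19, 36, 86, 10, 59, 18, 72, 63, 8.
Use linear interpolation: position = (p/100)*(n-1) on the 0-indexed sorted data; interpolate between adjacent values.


Sorted: 8, 10, 12, 18, 19, 36, 54, 57, 59, 63, 63, 72, 86
n = 13
Index = 30/100 * 12 = 3.6000
Lower = data[3] = 18, Upper = data[4] = 19
P30 = 18 + 0.6000*(1) = 18.6000

P30 = 18.6000


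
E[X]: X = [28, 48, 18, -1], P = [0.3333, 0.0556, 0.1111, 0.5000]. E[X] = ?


E[X] = 28*0.3333 + 48*0.0556 + 18*0.1111 - 1*0.5000
= 9.3324 + 2.6688 + 1.9998 - 0.5000
= 13.5010

E[X] = 13.5010


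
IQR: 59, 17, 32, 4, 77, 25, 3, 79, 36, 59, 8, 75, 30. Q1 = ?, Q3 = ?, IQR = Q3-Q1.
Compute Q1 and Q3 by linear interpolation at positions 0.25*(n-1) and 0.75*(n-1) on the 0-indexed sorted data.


Sorted: 3, 4, 8, 17, 25, 30, 32, 36, 59, 59, 75, 77, 79
Q1 (25th %ile) = 17.0000
Q3 (75th %ile) = 59.0000
IQR = 59.0000 - 17.0000 = 42.0000

IQR = 42.0000


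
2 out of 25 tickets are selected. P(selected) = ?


P = 2/25 = 0.0800

P = 0.0800


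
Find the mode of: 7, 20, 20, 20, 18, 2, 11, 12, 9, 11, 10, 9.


Frequencies: 2:1, 7:1, 9:2, 10:1, 11:2, 12:1, 18:1, 20:3
Max frequency = 3
Mode = 20

Mode = 20


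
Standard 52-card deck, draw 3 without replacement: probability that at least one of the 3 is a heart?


P(at least one) = 1 - P(none)
P(none) = (39/52) × (38/51) × (37/50) = 0.413529
P(at least one) = 1 - 0.413529 = 0.5865

P = 0.5865


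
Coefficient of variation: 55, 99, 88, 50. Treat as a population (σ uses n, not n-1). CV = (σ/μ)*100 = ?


Mean = 73.0000
SD = 20.9404
CV = (20.9404/73.0000)*100 = 28.6855%

CV = 28.6855%


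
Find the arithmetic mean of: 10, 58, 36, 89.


Sum = 10 + 58 + 36 + 89 = 193
n = 4
Mean = 193/4 = 48.2500

Mean = 48.2500


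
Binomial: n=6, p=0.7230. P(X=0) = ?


C(6,0) = 1
p^0 = 1.000000
(1-p)^6 = 0.000452
P = 1 * 1.000000 * 0.000452 = 0.0005

P(X=0) = 0.0005


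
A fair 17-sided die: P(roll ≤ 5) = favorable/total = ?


Favorable outcomes (roll ≤ 5): 5
Total outcomes = 17
P = 5/17 = 0.2941

P = 0.2941


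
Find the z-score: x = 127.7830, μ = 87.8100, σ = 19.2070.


z = (127.7830 - 87.8100)/19.2070
= 39.9730/19.2070
= 2.0812

z = 2.0812
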